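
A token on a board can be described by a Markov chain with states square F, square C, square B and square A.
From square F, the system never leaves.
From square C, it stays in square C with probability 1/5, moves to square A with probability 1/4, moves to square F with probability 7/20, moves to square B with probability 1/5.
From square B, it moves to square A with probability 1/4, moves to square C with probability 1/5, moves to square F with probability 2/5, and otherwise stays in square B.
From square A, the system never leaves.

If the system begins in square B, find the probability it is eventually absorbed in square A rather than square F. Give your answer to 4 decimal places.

0.3906

Let h(s) be the probability of absorption at square A starting from transient state s. Then h(square A) = 1 and h(square F) = 0. By first-step analysis:
h(square C) = 0.35·0 + 0.2·h(square C) + 0.2·h(square B) + 0.25·1
h(square B) = 0.4·0 + 0.2·h(square C) + 0.15·h(square B) + 0.25·1
Solving: h(square C) = 0.4102, h(square B) = 0.3906.
Starting from square B, the probability is 0.3906.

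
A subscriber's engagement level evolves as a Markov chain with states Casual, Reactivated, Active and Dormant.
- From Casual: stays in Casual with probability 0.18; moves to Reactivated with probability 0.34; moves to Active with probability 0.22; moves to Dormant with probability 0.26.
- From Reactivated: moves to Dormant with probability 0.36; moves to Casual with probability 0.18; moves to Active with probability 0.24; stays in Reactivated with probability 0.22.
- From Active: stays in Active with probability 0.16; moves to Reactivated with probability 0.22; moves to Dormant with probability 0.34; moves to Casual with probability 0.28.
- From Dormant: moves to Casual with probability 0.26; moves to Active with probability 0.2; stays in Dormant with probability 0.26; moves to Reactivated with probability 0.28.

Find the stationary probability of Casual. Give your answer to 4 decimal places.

0.2249

Let the stationary distribution be π with π = πP and π_1 + π_2 + π_3 + π_4 = 1.
π_1 = 0.18·π_1 + 0.18·π_2 + 0.28·π_3 + 0.26·π_4
π_2 = 0.34·π_1 + 0.22·π_2 + 0.22·π_3 + 0.28·π_4
π_3 = 0.22·π_1 + 0.24·π_2 + 0.16·π_3 + 0.2·π_4
Solving with the normalization constraint gives π = (0.2249, 0.2652, 0.2068, 0.3031).
So the stationary probability of Casual is 0.2249.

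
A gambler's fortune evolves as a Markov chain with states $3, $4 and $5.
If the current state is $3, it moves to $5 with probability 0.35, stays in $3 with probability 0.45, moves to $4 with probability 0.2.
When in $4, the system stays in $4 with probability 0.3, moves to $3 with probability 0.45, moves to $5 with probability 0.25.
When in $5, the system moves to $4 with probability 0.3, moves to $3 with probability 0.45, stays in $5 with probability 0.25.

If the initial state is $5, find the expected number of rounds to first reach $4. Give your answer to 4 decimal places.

Let t(s) be the expected number of rounds to first reach $4 from state s, with t($4) = 0. Conditioning on the first round:
t($3) = 1 + 0.45·t($3) + 0.35·t($5)
t($5) = 1 + 0.45·t($3) + 0.25·t($5)
Solving: t($3) = 4.3137, t($5) = 3.9216.
Expected rounds from $5 to $4: 3.9216.

3.9216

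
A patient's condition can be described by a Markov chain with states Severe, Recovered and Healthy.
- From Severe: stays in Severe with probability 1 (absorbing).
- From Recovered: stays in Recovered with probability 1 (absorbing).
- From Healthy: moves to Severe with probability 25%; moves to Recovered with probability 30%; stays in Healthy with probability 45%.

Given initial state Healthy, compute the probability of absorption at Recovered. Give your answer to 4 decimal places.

0.5455

Let h(s) be the probability of absorption at Recovered starting from transient state s. Then h(Recovered) = 1 and h(Severe) = 0. By first-step analysis:
h(Healthy) = 0.25·0 + 0.3·1 + 0.45·h(Healthy)
Solving: h(Healthy) = 0.5455.
Starting from Healthy, the probability is 0.5455.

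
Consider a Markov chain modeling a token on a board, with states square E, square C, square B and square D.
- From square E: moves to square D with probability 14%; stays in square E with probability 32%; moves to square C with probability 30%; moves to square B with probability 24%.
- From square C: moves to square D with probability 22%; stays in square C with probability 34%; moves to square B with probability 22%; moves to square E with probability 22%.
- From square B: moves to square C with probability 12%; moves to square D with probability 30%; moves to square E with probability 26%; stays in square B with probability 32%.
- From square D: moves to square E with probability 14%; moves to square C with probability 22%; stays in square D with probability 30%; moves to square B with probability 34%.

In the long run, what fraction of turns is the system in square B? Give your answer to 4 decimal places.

Let the stationary distribution be π with π = πP and π_1 + π_2 + π_3 + π_4 = 1.
π_1 = 0.32·π_1 + 0.22·π_2 + 0.26·π_3 + 0.14·π_4
π_2 = 0.3·π_1 + 0.34·π_2 + 0.12·π_3 + 0.22·π_4
π_3 = 0.24·π_1 + 0.22·π_2 + 0.32·π_3 + 0.34·π_4
Solving with the normalization constraint gives π = (0.2354, 0.2393, 0.2821, 0.2432).
So the stationary probability of square B is 0.2821.

0.2821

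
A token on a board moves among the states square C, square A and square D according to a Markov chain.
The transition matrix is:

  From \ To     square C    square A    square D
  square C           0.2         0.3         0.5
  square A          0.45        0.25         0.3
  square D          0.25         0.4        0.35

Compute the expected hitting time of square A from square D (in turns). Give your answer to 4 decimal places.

2.6582

Let t(s) be the expected number of turns to first reach square A from state s, with t(square A) = 0. Conditioning on the first turn:
t(square C) = 1 + 0.2·t(square C) + 0.5·t(square D)
t(square D) = 1 + 0.25·t(square C) + 0.35·t(square D)
Solving: t(square C) = 2.9114, t(square D) = 2.6582.
Expected turns from square D to square A: 2.6582.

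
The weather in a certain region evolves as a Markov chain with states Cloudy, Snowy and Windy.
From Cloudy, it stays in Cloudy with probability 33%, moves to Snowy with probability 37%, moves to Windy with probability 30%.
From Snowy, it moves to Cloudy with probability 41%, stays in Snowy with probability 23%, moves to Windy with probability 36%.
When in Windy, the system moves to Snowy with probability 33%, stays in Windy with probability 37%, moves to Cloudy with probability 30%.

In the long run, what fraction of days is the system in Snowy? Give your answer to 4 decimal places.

0.3125

Let the stationary distribution be π with π = πP and π_1 + π_2 + π_3 = 1.
π_1 = 0.33·π_1 + 0.41·π_2 + 0.3·π_3
π_2 = 0.37·π_1 + 0.23·π_2 + 0.33·π_3
Solving with the normalization constraint gives π = (0.3447, 0.3125, 0.3427).
So the stationary probability of Snowy is 0.3125.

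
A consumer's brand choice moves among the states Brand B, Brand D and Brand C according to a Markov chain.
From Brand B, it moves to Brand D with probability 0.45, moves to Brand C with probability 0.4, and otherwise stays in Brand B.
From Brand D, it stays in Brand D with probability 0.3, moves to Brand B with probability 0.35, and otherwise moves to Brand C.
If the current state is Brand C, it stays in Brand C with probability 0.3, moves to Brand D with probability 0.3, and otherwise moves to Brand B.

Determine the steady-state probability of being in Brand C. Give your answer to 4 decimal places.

0.3479

Let the stationary distribution be π with π = πP and π_1 + π_2 + π_3 = 1.
π_1 = 0.15·π_1 + 0.35·π_2 + 0.4·π_3
π_2 = 0.45·π_1 + 0.3·π_2 + 0.3·π_3
Solving with the normalization constraint gives π = (0.3062, 0.3459, 0.3479).
So the stationary probability of Brand C is 0.3479.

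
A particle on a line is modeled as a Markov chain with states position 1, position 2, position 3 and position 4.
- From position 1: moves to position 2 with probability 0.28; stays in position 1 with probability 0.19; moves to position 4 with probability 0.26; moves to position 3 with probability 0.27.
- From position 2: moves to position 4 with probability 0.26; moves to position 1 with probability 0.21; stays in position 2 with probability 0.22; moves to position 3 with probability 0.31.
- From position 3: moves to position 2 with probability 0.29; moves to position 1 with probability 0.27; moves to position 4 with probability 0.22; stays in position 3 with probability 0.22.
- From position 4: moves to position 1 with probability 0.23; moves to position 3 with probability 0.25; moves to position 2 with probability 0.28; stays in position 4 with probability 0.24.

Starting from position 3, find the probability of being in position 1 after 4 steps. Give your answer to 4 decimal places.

0.2261

Propagate the distribution vector 4 steps from position 3.
After 0 steps: (0.0000, 0.0000, 1.0000, 0.0000)
After 1 step: (0.2700, 0.2900, 0.2200, 0.2200)
After 2 steps: (0.2222, 0.2648, 0.2662, 0.2468)
After 3 steps: (0.2265, 0.2668, 0.2623, 0.2444)
After 4 steps: (0.2261, 0.2666, 0.2627, 0.2446)
P(in position 1 after 4 steps) = 0.2261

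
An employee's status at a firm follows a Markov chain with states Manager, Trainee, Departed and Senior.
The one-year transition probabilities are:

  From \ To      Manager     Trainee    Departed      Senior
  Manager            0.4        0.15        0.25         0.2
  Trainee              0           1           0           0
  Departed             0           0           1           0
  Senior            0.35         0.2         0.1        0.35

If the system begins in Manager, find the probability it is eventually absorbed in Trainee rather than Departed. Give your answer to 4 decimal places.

Let h(s) be the probability of absorption at Trainee starting from transient state s. Then h(Trainee) = 1 and h(Departed) = 0. By first-step analysis:
h(Manager) = 0.4·h(Manager) + 0.15·1 + 0.25·0 + 0.2·h(Senior)
h(Senior) = 0.35·h(Manager) + 0.2·1 + 0.1·0 + 0.35·h(Senior)
Solving: h(Manager) = 0.4297, h(Senior) = 0.5391.
Starting from Manager, the probability is 0.4297.

0.4297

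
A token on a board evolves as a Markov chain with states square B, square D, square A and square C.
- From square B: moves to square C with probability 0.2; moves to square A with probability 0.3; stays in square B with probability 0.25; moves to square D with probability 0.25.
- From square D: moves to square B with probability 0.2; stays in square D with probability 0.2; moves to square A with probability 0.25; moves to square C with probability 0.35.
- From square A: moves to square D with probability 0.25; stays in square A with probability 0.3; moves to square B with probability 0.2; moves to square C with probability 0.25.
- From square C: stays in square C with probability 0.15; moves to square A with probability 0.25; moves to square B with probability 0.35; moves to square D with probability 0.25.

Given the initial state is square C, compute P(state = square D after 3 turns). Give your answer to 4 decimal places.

Propagate the distribution vector 3 turns from square C.
After 0 turns: (0.0000, 0.0000, 0.0000, 1.0000)
After 1 turn: (0.3500, 0.2500, 0.2500, 0.1500)
After 2 turns: (0.2400, 0.2375, 0.2800, 0.2425)
After 3 turns: (0.2484, 0.2381, 0.2760, 0.2375)
P(in square D after 3 turns) = 0.2381

0.2381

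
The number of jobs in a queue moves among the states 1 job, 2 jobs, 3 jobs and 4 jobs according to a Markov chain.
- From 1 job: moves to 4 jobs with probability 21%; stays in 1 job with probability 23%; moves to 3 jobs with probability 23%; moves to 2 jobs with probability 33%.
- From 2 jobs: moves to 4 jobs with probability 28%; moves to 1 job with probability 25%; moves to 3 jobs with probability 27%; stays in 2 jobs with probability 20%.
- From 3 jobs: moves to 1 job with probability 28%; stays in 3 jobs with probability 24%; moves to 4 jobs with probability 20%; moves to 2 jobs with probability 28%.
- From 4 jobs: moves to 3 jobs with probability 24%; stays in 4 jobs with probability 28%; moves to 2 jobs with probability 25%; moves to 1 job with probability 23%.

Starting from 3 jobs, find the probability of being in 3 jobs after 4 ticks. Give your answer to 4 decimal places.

Propagate the distribution vector 4 ticks from 3 jobs.
After 0 ticks: (0.0000, 0.0000, 1.0000, 0.0000)
After 1 tick: (0.2800, 0.2800, 0.2400, 0.2000)
After 2 ticks: (0.2476, 0.2656, 0.2456, 0.2412)
After 3 ticks: (0.2476, 0.2639, 0.2455, 0.2430)
After 4 ticks: (0.2476, 0.2640, 0.2454, 0.2430)
P(in 3 jobs after 4 ticks) = 0.2454

0.2454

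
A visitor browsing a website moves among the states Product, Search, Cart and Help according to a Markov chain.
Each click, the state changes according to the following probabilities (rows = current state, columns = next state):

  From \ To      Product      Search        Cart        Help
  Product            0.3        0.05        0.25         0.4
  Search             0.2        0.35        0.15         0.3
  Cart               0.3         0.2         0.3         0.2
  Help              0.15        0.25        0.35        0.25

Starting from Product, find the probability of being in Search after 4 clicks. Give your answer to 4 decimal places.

0.2091

Propagate the distribution vector 4 clicks from Product.
After 0 clicks: (1.0000, 0.0000, 0.0000, 0.0000)
After 1 click: (0.3000, 0.0500, 0.2500, 0.4000)
After 2 clicks: (0.2350, 0.1825, 0.2975, 0.2850)
After 3 clicks: (0.2390, 0.2064, 0.2751, 0.2795)
After 4 clicks: (0.2374, 0.2091, 0.2711, 0.2824)
P(in Search after 4 clicks) = 0.2091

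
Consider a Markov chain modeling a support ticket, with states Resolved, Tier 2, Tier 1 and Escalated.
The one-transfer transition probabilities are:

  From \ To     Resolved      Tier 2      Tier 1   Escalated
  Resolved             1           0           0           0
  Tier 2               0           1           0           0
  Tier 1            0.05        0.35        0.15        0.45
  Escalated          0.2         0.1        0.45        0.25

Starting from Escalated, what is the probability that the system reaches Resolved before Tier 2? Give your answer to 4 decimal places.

Let h(s) be the probability of absorption at Resolved starting from transient state s. Then h(Resolved) = 1 and h(Tier 2) = 0. By first-step analysis:
h(Tier 1) = 0.05·1 + 0.35·0 + 0.15·h(Tier 1) + 0.45·h(Escalated)
h(Escalated) = 0.2·1 + 0.1·0 + 0.45·h(Tier 1) + 0.25·h(Escalated)
Solving: h(Tier 1) = 0.2931, h(Escalated) = 0.4425.
Starting from Escalated, the probability is 0.4425.

0.4425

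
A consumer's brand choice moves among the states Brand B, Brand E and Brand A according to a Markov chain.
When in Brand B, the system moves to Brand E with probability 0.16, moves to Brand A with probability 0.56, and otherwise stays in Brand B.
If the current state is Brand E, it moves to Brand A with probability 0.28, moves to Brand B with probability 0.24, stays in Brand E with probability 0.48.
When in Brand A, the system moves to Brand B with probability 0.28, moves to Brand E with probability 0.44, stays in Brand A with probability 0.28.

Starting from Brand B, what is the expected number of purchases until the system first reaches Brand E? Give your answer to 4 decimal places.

Let t(s) be the expected number of purchases to first reach Brand E from state s, with t(Brand E) = 0. Conditioning on the first purchase:
t(Brand B) = 1 + 0.28·t(Brand B) + 0.56·t(Brand A)
t(Brand A) = 1 + 0.28·t(Brand B) + 0.28·t(Brand A)
Solving: t(Brand B) = 3.5398, t(Brand A) = 2.7655.
Expected purchases from Brand B to Brand E: 3.5398.

3.5398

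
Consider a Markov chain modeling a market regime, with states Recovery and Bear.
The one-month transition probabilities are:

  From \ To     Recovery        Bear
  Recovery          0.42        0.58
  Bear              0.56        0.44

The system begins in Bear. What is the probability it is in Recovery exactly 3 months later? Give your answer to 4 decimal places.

0.4926

Propagate the distribution vector 3 months from Bear.
After 0 months: (0.0000, 1.0000)
After 1 month: (0.5600, 0.4400)
After 2 months: (0.4816, 0.5184)
After 3 months: (0.4926, 0.5074)
P(in Recovery after 3 months) = 0.4926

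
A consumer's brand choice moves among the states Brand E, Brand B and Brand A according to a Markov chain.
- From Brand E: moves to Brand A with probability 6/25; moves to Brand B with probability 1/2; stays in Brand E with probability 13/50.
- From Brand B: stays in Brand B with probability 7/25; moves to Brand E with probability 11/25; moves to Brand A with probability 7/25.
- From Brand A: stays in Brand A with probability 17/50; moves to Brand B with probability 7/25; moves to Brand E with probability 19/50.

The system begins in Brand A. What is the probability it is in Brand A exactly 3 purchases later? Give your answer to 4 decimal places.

Propagate the distribution vector 3 purchases from Brand A.
After 0 purchases: (0.0000, 0.0000, 1.0000)
After 1 purchase: (0.3800, 0.2800, 0.3400)
After 2 purchases: (0.3512, 0.3636, 0.2852)
After 3 purchases: (0.3597, 0.3573, 0.2831)
P(in Brand A after 3 purchases) = 0.2831

0.2831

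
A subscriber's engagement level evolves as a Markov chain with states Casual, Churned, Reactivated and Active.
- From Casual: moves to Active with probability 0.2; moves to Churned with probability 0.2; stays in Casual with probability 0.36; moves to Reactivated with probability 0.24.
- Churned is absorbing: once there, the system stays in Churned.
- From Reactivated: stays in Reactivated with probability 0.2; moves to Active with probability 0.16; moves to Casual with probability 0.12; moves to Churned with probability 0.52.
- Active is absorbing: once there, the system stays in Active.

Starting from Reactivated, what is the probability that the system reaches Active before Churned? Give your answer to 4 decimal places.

Let h(s) be the probability of absorption at Active starting from transient state s. Then h(Active) = 1 and h(Churned) = 0. By first-step analysis:
h(Casual) = 0.36·h(Casual) + 0.2·0 + 0.24·h(Reactivated) + 0.2·1
h(Reactivated) = 0.12·h(Casual) + 0.52·0 + 0.2·h(Reactivated) + 0.16·1
Solving: h(Casual) = 0.4106, h(Reactivated) = 0.2616.
Starting from Reactivated, the probability is 0.2616.

0.2616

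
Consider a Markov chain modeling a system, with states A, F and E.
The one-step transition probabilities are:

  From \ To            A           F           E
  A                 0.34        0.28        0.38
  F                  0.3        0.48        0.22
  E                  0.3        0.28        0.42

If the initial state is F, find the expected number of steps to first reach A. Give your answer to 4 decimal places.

Let t(s) be the expected number of steps to first reach A from state s, with t(A) = 0. Conditioning on the first step:
t(F) = 1 + 0.48·t(F) + 0.22·t(E)
t(E) = 1 + 0.28·t(F) + 0.42·t(E)
Solving: t(F) = 3.3333, t(E) = 3.3333.
Expected steps from F to A: 3.3333.

3.3333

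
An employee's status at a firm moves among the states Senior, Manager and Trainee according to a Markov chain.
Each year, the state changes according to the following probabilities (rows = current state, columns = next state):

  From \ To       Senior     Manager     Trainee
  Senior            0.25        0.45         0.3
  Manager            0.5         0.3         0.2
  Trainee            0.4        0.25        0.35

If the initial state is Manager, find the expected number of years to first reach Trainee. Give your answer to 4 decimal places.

4.1667

Let t(s) be the expected number of years to first reach Trainee from state s, with t(Trainee) = 0. Conditioning on the first year:
t(Senior) = 1 + 0.25·t(Senior) + 0.45·t(Manager)
t(Manager) = 1 + 0.5·t(Senior) + 0.3·t(Manager)
Solving: t(Senior) = 3.8333, t(Manager) = 4.1667.
Expected years from Manager to Trainee: 4.1667.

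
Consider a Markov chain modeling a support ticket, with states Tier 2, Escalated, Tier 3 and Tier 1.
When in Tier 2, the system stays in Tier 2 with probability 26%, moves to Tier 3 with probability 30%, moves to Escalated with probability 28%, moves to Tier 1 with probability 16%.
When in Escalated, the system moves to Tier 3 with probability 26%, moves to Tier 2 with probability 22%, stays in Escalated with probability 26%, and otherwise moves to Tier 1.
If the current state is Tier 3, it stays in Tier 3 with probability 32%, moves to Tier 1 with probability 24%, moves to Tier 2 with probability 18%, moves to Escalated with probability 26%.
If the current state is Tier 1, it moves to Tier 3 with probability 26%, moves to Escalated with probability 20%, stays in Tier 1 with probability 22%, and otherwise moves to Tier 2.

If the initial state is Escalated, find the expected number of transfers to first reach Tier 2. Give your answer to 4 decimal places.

Let t(s) be the expected number of transfers to first reach Tier 2 from state s, with t(Tier 2) = 0. Conditioning on the first transfer:
t(Escalated) = 1 + 0.26·t(Escalated) + 0.26·t(Tier 3) + 0.26·t(Tier 1)
t(Tier 3) = 1 + 0.26·t(Escalated) + 0.32·t(Tier 3) + 0.24·t(Tier 1)
t(Tier 1) = 1 + 0.2·t(Escalated) + 0.26·t(Tier 3) + 0.22·t(Tier 1)
Solving: t(Escalated) = 4.2844, t(Tier 3) = 4.4755, t(Tier 1) = 3.8724.
Expected transfers from Escalated to Tier 2: 4.2844.

4.2844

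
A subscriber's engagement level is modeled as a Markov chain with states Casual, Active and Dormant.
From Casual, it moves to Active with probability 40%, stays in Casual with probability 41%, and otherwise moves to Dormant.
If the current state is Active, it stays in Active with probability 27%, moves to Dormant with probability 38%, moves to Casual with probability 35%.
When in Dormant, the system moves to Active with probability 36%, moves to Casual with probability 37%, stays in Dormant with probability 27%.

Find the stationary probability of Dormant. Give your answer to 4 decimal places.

0.2776

Let the stationary distribution be π with π = πP and π_1 + π_2 + π_3 = 1.
π_1 = 0.41·π_1 + 0.35·π_2 + 0.37·π_3
π_2 = 0.4·π_1 + 0.27·π_2 + 0.36·π_3
Solving with the normalization constraint gives π = (0.3782, 0.3442, 0.2776).
So the stationary probability of Dormant is 0.2776.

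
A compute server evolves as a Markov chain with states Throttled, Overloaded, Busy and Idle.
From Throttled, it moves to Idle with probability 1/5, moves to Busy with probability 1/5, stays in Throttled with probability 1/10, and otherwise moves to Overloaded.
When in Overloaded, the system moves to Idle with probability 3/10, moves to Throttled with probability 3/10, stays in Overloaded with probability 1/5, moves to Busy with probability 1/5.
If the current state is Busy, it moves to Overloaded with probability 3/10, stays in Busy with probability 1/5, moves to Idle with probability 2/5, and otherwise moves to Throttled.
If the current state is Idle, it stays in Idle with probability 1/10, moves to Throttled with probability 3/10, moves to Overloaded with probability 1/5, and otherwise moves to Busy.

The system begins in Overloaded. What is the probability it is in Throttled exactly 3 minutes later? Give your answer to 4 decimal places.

Propagate the distribution vector 3 minutes from Overloaded.
After 0 minutes: (0.0000, 1.0000, 0.0000, 0.0000)
After 1 minute: (0.3000, 0.2000, 0.2000, 0.3000)
After 2 minutes: (0.2000, 0.3100, 0.2600, 0.2300)
After 3 minutes: (0.2080, 0.2860, 0.2460, 0.2600)
P(in Throttled after 3 minutes) = 0.2080

0.2080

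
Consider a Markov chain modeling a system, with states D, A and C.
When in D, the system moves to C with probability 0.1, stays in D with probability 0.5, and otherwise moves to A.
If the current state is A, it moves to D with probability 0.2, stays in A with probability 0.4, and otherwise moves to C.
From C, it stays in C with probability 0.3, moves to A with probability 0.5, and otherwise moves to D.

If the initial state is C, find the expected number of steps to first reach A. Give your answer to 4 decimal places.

Let t(s) be the expected number of steps to first reach A from state s, with t(A) = 0. Conditioning on the first step:
t(D) = 1 + 0.5·t(D) + 0.1·t(C)
t(C) = 1 + 0.2·t(D) + 0.3·t(C)
Solving: t(D) = 2.4242, t(C) = 2.1212.
Expected steps from C to A: 2.1212.

2.1212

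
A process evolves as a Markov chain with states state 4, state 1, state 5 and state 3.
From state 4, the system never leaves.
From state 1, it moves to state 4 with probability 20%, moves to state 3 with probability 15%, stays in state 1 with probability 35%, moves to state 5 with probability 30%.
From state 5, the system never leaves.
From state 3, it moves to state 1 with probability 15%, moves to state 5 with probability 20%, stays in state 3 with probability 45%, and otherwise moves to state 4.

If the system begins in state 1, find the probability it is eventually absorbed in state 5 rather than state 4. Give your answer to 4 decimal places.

Let h(s) be the probability of absorption at state 5 starting from transient state s. Then h(state 5) = 1 and h(state 4) = 0. By first-step analysis:
h(state 1) = 0.2·0 + 0.35·h(state 1) + 0.3·1 + 0.15·h(state 3)
h(state 3) = 0.2·0 + 0.15·h(state 1) + 0.2·1 + 0.45·h(state 3)
Solving: h(state 1) = 0.5821, h(state 3) = 0.5224.
Starting from state 1, the probability is 0.5821.

0.5821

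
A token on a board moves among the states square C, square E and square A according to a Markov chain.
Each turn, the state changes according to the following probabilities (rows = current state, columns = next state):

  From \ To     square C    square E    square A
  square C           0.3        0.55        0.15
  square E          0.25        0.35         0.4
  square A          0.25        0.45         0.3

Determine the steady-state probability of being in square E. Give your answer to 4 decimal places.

Let the stationary distribution be π with π = πP and π_1 + π_2 + π_3 = 1.
π_1 = 0.3·π_1 + 0.25·π_2 + 0.25·π_3
π_2 = 0.55·π_1 + 0.35·π_2 + 0.45·π_3
Solving with the normalization constraint gives π = (0.2632, 0.4330, 0.3038).
So the stationary probability of square E is 0.4330.

0.4330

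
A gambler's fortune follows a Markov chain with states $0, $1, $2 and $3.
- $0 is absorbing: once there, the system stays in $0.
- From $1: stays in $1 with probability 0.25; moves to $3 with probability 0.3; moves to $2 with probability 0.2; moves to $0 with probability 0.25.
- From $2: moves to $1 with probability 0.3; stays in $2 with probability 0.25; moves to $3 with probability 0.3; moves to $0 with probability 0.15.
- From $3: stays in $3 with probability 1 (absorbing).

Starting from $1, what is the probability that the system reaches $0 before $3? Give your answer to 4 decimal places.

Let h(s) be the probability of absorption at $0 starting from transient state s. Then h($0) = 1 and h($3) = 0. By first-step analysis:
h($1) = 0.25·1 + 0.25·h($1) + 0.2·h($2) + 0.3·0
h($2) = 0.15·1 + 0.3·h($1) + 0.25·h($2) + 0.3·0
Solving: h($1) = 0.4328, h($2) = 0.3731.
Starting from $1, the probability is 0.4328.

0.4328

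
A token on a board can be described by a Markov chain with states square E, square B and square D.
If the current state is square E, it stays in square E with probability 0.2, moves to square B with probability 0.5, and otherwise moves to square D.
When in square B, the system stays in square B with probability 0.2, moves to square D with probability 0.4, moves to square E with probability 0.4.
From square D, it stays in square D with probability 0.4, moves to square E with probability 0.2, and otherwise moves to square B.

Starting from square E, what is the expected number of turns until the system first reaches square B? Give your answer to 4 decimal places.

2.1429

Let t(s) be the expected number of turns to first reach square B from state s, with t(square B) = 0. Conditioning on the first turn:
t(square E) = 1 + 0.2·t(square E) + 0.3·t(square D)
t(square D) = 1 + 0.2·t(square E) + 0.4·t(square D)
Solving: t(square E) = 2.1429, t(square D) = 2.3810.
Expected turns from square E to square B: 2.1429.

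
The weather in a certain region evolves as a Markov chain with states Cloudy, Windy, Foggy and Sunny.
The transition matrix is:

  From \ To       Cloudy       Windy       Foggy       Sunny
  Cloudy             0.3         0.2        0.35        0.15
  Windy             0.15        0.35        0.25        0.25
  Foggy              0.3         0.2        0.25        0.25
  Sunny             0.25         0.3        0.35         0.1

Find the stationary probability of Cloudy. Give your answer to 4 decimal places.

0.2515

Let the stationary distribution be π with π = πP and π_1 + π_2 + π_3 + π_4 = 1.
π_1 = 0.3·π_1 + 0.15·π_2 + 0.3·π_3 + 0.25·π_4
π_2 = 0.2·π_1 + 0.35·π_2 + 0.2·π_3 + 0.3·π_4
π_3 = 0.35·π_1 + 0.25·π_2 + 0.25·π_3 + 0.35·π_4
Solving with the normalization constraint gives π = (0.2515, 0.2583, 0.2947, 0.1955).
So the stationary probability of Cloudy is 0.2515.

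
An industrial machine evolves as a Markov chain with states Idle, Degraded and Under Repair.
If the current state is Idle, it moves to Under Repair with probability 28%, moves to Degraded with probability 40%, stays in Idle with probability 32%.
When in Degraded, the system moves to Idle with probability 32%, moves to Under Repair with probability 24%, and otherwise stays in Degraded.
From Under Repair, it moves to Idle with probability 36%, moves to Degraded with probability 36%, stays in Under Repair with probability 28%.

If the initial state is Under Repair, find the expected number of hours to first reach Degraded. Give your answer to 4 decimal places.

2.6749

Let t(s) be the expected number of hours to first reach Degraded from state s, with t(Degraded) = 0. Conditioning on the first hour:
t(Idle) = 1 + 0.32·t(Idle) + 0.28·t(Under Repair)
t(Under Repair) = 1 + 0.36·t(Idle) + 0.28·t(Under Repair)
Solving: t(Idle) = 2.5720, t(Under Repair) = 2.6749.
Expected hours from Under Repair to Degraded: 2.6749.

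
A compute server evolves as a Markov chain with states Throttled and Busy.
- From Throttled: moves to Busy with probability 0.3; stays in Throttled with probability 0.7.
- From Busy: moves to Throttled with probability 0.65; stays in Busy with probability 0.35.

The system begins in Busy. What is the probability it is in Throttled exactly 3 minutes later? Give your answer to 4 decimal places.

Propagate the distribution vector 3 minutes from Busy.
After 0 minutes: (0.0000, 1.0000)
After 1 minute: (0.6500, 0.3500)
After 2 minutes: (0.6825, 0.3175)
After 3 minutes: (0.6841, 0.3159)
P(in Throttled after 3 minutes) = 0.6841

0.6841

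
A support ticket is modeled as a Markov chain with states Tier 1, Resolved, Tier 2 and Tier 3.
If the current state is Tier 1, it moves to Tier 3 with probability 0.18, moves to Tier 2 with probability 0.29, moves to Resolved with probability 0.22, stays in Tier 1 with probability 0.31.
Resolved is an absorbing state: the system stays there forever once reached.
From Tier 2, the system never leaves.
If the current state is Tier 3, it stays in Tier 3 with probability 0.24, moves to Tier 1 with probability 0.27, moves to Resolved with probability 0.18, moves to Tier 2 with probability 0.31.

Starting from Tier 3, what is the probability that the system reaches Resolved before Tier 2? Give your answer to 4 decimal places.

0.3859

Let h(s) be the probability of absorption at Resolved starting from transient state s. Then h(Resolved) = 1 and h(Tier 2) = 0. By first-step analysis:
h(Tier 1) = 0.31·h(Tier 1) + 0.22·1 + 0.29·0 + 0.18·h(Tier 3)
h(Tier 3) = 0.27·h(Tier 1) + 0.18·1 + 0.31·0 + 0.24·h(Tier 3)
Solving: h(Tier 1) = 0.4195, h(Tier 3) = 0.3859.
Starting from Tier 3, the probability is 0.3859.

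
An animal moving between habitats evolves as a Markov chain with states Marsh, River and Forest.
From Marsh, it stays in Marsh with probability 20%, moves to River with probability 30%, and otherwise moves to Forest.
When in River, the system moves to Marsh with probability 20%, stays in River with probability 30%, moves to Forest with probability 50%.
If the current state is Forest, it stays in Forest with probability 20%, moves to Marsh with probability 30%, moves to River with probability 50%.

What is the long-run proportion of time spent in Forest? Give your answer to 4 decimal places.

Let the stationary distribution be π with π = πP and π_1 + π_2 + π_3 = 1.
π_1 = 0.2·π_1 + 0.2·π_2 + 0.3·π_3
π_2 = 0.3·π_1 + 0.3·π_2 + 0.5·π_3
Solving with the normalization constraint gives π = (0.2385, 0.3769, 0.3846).
So the stationary probability of Forest is 0.3846.

0.3846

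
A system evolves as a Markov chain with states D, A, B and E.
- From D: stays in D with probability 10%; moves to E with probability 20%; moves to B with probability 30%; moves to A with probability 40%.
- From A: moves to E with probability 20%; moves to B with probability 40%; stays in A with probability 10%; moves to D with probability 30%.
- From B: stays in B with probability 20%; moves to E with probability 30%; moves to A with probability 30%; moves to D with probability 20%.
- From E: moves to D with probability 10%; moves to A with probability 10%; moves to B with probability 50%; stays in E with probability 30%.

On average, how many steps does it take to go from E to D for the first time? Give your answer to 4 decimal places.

5.8150

Let t(s) be the expected number of steps to first reach D from state s, with t(D) = 0. Conditioning on the first step:
t(A) = 1 + 0.1·t(A) + 0.4·t(B) + 0.2·t(E)
t(B) = 1 + 0.3·t(A) + 0.2·t(B) + 0.3·t(E)
t(E) = 1 + 0.1·t(A) + 0.5·t(B) + 0.3·t(E)
Solving: t(A) = 4.7137, t(B) = 5.1982, t(E) = 5.8150.
Expected steps from E to D: 5.8150.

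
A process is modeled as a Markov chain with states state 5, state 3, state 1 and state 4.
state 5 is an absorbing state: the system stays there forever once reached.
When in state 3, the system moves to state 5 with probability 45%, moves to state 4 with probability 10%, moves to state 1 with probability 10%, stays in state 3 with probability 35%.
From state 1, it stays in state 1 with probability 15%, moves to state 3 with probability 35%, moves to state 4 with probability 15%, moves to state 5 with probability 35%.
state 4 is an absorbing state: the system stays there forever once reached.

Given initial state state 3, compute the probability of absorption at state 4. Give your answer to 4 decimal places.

0.1932

Let h(s) be the probability of absorption at state 4 starting from transient state s. Then h(state 4) = 1 and h(state 5) = 0. By first-step analysis:
h(state 3) = 0.45·0 + 0.35·h(state 3) + 0.1·h(state 1) + 0.1·1
h(state 1) = 0.35·0 + 0.35·h(state 3) + 0.15·h(state 1) + 0.15·1
Solving: h(state 3) = 0.1932, h(state 1) = 0.2560.
Starting from state 3, the probability is 0.1932.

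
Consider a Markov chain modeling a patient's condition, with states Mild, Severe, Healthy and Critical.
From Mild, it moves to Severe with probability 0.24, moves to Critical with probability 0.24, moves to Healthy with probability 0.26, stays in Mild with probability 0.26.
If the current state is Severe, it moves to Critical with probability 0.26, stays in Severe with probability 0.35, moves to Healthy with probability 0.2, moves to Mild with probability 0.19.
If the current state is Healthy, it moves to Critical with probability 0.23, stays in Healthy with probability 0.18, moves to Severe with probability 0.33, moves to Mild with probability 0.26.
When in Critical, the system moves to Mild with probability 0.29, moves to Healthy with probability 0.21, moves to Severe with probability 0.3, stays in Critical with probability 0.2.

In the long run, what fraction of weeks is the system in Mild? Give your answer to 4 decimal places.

0.2455

Let the stationary distribution be π with π = πP and π_1 + π_2 + π_3 + π_4 = 1.
π_1 = 0.26·π_1 + 0.19·π_2 + 0.26·π_3 + 0.29·π_4
π_2 = 0.24·π_1 + 0.35·π_2 + 0.33·π_3 + 0.3·π_4
π_3 = 0.26·π_1 + 0.2·π_2 + 0.18·π_3 + 0.21·π_4
Solving with the normalization constraint gives π = (0.2455, 0.3070, 0.2128, 0.2346).
So the stationary probability of Mild is 0.2455.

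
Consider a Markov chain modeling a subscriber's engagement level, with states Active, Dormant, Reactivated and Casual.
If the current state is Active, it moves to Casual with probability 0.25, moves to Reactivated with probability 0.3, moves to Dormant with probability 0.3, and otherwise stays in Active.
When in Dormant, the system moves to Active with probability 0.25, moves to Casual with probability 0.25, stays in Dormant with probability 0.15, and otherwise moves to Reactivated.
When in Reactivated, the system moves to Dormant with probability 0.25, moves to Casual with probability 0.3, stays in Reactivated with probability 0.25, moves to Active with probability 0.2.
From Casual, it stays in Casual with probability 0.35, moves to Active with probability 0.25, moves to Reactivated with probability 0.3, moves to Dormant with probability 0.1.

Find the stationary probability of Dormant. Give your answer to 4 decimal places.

0.1969

Let the stationary distribution be π with π = πP and π_1 + π_2 + π_3 + π_4 = 1.
π_1 = 0.15·π_1 + 0.25·π_2 + 0.2·π_3 + 0.25·π_4
π_2 = 0.3·π_1 + 0.15·π_2 + 0.25·π_3 + 0.1·π_4
π_3 = 0.3·π_1 + 0.35·π_2 + 0.25·π_3 + 0.3·π_4
Solving with the normalization constraint gives π = (0.2139, 0.1969, 0.2951, 0.2942).
So the stationary probability of Dormant is 0.1969.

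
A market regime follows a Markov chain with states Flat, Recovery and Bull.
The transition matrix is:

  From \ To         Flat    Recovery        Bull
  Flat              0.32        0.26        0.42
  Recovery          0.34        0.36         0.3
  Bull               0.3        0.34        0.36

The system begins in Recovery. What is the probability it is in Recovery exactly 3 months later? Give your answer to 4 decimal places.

0.3207

Propagate the distribution vector 3 months from Recovery.
After 0 months: (0.0000, 1.0000, 0.0000)
After 1 month: (0.3400, 0.3600, 0.3000)
After 2 months: (0.3212, 0.3200, 0.3588)
After 3 months: (0.3192, 0.3207, 0.3601)
P(in Recovery after 3 months) = 0.3207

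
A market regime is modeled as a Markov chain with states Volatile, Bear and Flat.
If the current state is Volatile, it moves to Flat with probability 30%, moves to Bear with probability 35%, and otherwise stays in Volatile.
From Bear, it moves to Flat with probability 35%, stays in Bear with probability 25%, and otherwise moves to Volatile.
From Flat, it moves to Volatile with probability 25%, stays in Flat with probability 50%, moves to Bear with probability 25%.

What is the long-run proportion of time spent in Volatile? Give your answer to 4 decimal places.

0.3249

Let the stationary distribution be π with π = πP and π_1 + π_2 + π_3 = 1.
π_1 = 0.35·π_1 + 0.4·π_2 + 0.25·π_3
π_2 = 0.35·π_1 + 0.25·π_2 + 0.25·π_3
Solving with the normalization constraint gives π = (0.3249, 0.2825, 0.3927).
So the stationary probability of Volatile is 0.3249.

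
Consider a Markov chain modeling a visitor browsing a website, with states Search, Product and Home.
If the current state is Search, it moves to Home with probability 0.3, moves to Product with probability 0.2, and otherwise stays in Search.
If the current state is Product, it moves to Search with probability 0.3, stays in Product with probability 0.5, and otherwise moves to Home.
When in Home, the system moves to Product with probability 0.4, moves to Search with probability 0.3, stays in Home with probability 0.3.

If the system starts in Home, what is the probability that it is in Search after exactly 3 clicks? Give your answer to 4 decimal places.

Propagate the distribution vector 3 clicks from Home.
After 0 clicks: (0.0000, 0.0000, 1.0000)
After 1 click: (0.3000, 0.4000, 0.3000)
After 2 clicks: (0.3600, 0.3800, 0.2600)
After 3 clicks: (0.3720, 0.3660, 0.2620)
P(in Search after 3 clicks) = 0.3720

0.3720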